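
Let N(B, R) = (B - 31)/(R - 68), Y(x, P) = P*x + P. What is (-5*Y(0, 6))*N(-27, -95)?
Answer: -1740/163 ≈ -10.675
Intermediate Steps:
Y(x, P) = P + P*x
N(B, R) = (-31 + B)/(-68 + R)
(-5*Y(0, 6))*N(-27, -95) = (-30*(1 + 0))*((-31 - 27)/(-68 - 95)) = (-30)*(-58/(-163)) = (-5*6)*(-1/163*(-58)) = -30*58/163 = -1740/163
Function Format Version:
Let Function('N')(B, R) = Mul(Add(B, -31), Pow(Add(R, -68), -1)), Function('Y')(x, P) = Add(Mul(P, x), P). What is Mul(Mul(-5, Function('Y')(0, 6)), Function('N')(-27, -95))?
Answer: Rational(-1740, 163) ≈ -10.675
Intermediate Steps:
Function('Y')(x, P) = Add(P, Mul(P, x))
Function('N')(B, R) = Mul(Pow(Add(-68, R), -1), Add(-31, B)) (Function('N')(B, R) = Mul(Add(-31, B), Pow(Add(-68, R), -1)) = Mul(Pow(Add(-68, R), -1), Add(-31, B)))
Mul(Mul(-5, Function('Y')(0, 6)), Function('N')(-27, -95)) = Mul(Mul(-5, Mul(6, Add(1, 0))), Mul(Pow(Add(-68, -95), -1), Add(-31, -27))) = Mul(Mul(-5, Mul(6, 1)), Mul(Pow(-163, -1), -58)) = Mul(Mul(-5, 6), Mul(Rational(-1, 163), -58)) = Mul(-30, Rational(58, 163)) = Rational(-1740, 163)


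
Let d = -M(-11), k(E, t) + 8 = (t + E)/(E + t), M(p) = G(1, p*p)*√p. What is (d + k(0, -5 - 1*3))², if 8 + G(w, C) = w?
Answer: 49*(1 - I*√11)² ≈ -490.0 - 325.03*I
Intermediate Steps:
G(w, C) = -8 + w
M(p) = -7*√p (M(p) = (-8 + 1)*√p = -7*√p)
k(E, t) = -7 (k(E, t) = -8 + (t + E)/(E + t) = -8 + (E + t)/(E + t) = -8 + 1 = -7)
d = 7*I*√11 (d = -(-7)*√(-11) = -(-7)*I*√11 = 7*I*√11 ≈ 23.216*I)
(d + k(0, -5 - 1*3))² = (7*I*√11 - 7)² = (-7 + 7*I*√11)²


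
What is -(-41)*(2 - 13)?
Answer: -451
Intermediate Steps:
-(-41)*(2 - 13) = -(-41)*(-11) = -1*451 = -451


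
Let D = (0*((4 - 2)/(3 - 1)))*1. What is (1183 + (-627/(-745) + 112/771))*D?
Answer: 0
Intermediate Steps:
D = 0 (D = (0*(2/2))*1 = (0*(2*(½)))*1 = (0*1)*1 = 0*1 = 0)
(1183 + (-627/(-745) + 112/771))*D = (1183 + (-627/(-745) + 112/771))*0 = (1183 + (-627*(-1/745) + 112*(1/771)))*0 = (1183 + (627/745 + 112/771))*0 = (1183 + 566857/574395)*0 = (680076142/574395)*0 = 0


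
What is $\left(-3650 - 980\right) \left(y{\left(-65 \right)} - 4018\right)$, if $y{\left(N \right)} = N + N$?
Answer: $19205240$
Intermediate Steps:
$y{\left(N \right)} = 2 N$
$\left(-3650 - 980\right) \left(y{\left(-65 \right)} - 4018\right) = \left(-3650 - 980\right) \left(2 \left(-65\right) - 4018\right) = - 4630 \left(-130 - 4018\right) = \left(-4630\right) \left(-4148\right) = 19205240$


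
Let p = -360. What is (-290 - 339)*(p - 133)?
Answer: 310097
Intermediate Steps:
(-290 - 339)*(p - 133) = (-290 - 339)*(-360 - 133) = -629*(-493) = 310097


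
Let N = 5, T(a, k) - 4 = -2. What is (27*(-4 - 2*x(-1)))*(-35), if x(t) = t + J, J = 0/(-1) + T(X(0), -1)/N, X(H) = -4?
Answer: 2646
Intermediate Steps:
T(a, k) = 2 (T(a, k) = 4 - 2 = 2)
J = 2/5 (J = 0/(-1) + 2/5 = 0*(-1) + 2*(1/5) = 0 + 2/5 = 2/5 ≈ 0.40000)
x(t) = 2/5 + t (x(t) = t + 2/5 = 2/5 + t)
(27*(-4 - 2*x(-1)))*(-35) = (27*(-4 - 2*(2/5 - 1)))*(-35) = (27*(-4 - 2*(-3/5)))*(-35) = (27*(-4 + 6/5))*(-35) = (27*(-14/5))*(-35) = -378/5*(-35) = 2646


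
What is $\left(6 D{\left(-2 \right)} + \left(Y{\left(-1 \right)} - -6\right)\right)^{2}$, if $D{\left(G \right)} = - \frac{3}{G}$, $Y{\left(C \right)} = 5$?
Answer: $400$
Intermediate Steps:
$\left(6 D{\left(-2 \right)} + \left(Y{\left(-1 \right)} - -6\right)\right)^{2} = \left(6 \left(- \frac{3}{-2}\right) + \left(5 - -6\right)\right)^{2} = \left(6 \left(\left(-3\right) \left(- \frac{1}{2}\right)\right) + \left(5 + 6\right)\right)^{2} = \left(6 \cdot \frac{3}{2} + 11\right)^{2} = \left(9 + 11\right)^{2} = 20^{2} = 400$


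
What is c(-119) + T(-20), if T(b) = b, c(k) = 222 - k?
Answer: 321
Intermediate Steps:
c(-119) + T(-20) = (222 - 1*(-119)) - 20 = (222 + 119) - 20 = 341 - 20 = 321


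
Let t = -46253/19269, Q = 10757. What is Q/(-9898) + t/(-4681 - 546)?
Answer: -1082977148497/996917285574 ≈ -1.0863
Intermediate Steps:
t = -46253/19269 (t = -46253*1/19269 = -46253/19269 ≈ -2.4004)
Q/(-9898) + t/(-4681 - 546) = 10757/(-9898) - 46253/(19269*(-4681 - 546)) = 10757*(-1/9898) - 46253/19269/(-5227) = -10757/9898 - 46253/19269*(-1/5227) = -10757/9898 + 46253/100719063 = -1082977148497/996917285574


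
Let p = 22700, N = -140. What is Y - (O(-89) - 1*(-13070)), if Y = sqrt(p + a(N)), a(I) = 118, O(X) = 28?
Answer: -13098 + sqrt(22818) ≈ -12947.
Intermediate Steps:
Y = sqrt(22818) (Y = sqrt(22700 + 118) = sqrt(22818) ≈ 151.06)
Y - (O(-89) - 1*(-13070)) = sqrt(22818) - (28 - 1*(-13070)) = sqrt(22818) - (28 + 13070) = sqrt(22818) - 1*13098 = sqrt(22818) - 13098 = -13098 + sqrt(22818)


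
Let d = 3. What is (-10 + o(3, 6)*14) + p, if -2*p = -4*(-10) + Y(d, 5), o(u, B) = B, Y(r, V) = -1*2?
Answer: 55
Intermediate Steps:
Y(r, V) = -2
p = -19 (p = -(-4*(-10) - 2)/2 = -(40 - 2)/2 = -½*38 = -19)
(-10 + o(3, 6)*14) + p = (-10 + 6*14) - 19 = (-10 + 84) - 19 = 74 - 19 = 55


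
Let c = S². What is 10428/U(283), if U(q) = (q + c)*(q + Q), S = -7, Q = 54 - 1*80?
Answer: 2607/21331 ≈ 0.12222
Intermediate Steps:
Q = -26 (Q = 54 - 80 = -26)
c = 49 (c = (-7)² = 49)
U(q) = (-26 + q)*(49 + q) (U(q) = (q + 49)*(q - 26) = (49 + q)*(-26 + q) = (-26 + q)*(49 + q))
10428/U(283) = 10428/(-1274 + 283² + 23*283) = 10428/(-1274 + 80089 + 6509) = 10428/85324 = 10428*(1/85324) = 2607/21331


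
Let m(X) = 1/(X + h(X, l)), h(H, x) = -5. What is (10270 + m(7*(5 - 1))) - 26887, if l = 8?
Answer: -382190/23 ≈ -16617.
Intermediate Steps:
m(X) = 1/(-5 + X) (m(X) = 1/(X - 5) = 1/(-5 + X))
(10270 + m(7*(5 - 1))) - 26887 = (10270 + 1/(-5 + 7*(5 - 1))) - 26887 = (10270 + 1/(-5 + 7*4)) - 26887 = (10270 + 1/(-5 + 28)) - 26887 = (10270 + 1/23) - 26887 = 236211/23 - 26887 = -382190/23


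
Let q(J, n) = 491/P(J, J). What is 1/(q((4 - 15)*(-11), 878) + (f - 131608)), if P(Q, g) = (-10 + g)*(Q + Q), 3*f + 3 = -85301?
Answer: -26862/4299065621 ≈ -6.2483e-6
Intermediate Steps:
f = -85304/3 (f = -1 + (⅓)*(-85301) = -1 - 85301/3 = -85304/3 ≈ -28435.)
P(Q, g) = 2*Q*(-10 + g) (P(Q, g) = (-10 + g)*(2*Q) = 2*Q*(-10 + g))
q(J, n) = 491/(2*J*(-10 + J)) (q(J, n) = 491/((2*J*(-10 + J))) = 491*(1/(2*J*(-10 + J))) = 491/(2*J*(-10 + J)))
1/(q((4 - 15)*(-11), 878) + (f - 131608)) = 1/(491/(2*(((4 - 15)*(-11)))*(-10 + (4 - 15)*(-11))) + (-85304/3 - 131608)) = 1/(491/(2*((-11*(-11)))*(-10 - 11*(-11))) - 480128/3) = 1/((491/2)/(121*(-10 + 121)) - 480128/3) = 1/((491/2)*(1/121)/111 - 480128/3) = 1/((491/2)*(1/121)*(1/111) - 480128/3) = 1/(491/26862 - 480128/3) = 1/(-4299065621/26862) = -26862/4299065621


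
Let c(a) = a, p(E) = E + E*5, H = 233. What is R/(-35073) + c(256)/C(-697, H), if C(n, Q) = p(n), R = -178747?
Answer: 123090211/24445881 ≈ 5.0352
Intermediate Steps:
p(E) = 6*E (p(E) = E + 5*E = 6*E)
C(n, Q) = 6*n
R/(-35073) + c(256)/C(-697, H) = -178747/(-35073) + 256/((6*(-697))) = -178747*(-1/35073) + 256/(-4182) = 178747/35073 + 256*(-1/4182) = 178747/35073 - 128/2091 = 123090211/24445881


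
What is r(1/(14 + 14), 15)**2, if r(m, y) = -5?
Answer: 25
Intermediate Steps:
r(1/(14 + 14), 15)**2 = (-5)**2 = 25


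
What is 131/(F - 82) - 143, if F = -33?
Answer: -16576/115 ≈ -144.14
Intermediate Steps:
131/(F - 82) - 143 = 131/(-33 - 82) - 143 = 131/(-115) - 143 = 131*(-1/115) - 143 = -131/115 - 143 = -16576/115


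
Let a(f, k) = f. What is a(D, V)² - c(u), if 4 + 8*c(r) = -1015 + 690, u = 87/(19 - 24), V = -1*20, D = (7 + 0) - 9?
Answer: 361/8 ≈ 45.125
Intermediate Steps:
D = -2 (D = 7 - 9 = -2)
V = -20
u = -87/5 (u = 87/(-5) = -⅕*87 = -87/5 ≈ -17.400)
c(r) = -329/8 (c(r) = -½ + (-1015 + 690)/8 = -½ + (⅛)*(-325) = -½ - 325/8 = -329/8)
a(D, V)² - c(u) = (-2)² - 1*(-329/8) = 4 + 329/8 = 361/8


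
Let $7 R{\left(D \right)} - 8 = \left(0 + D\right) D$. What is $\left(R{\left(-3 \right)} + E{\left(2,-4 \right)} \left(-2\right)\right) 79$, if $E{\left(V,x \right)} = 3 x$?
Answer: $\frac{14615}{7} \approx 2087.9$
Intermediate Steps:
$R{\left(D \right)} = \frac{8}{7} + \frac{D^{2}}{7}$ ($R{\left(D \right)} = \frac{8}{7} + \frac{\left(0 + D\right) D}{7} = \frac{8}{7} + \frac{D D}{7} = \frac{8}{7} + \frac{D^{2}}{7}$)
$\left(R{\left(-3 \right)} + E{\left(2,-4 \right)} \left(-2\right)\right) 79 = \left(\left(\frac{8}{7} + \frac{\left(-3\right)^{2}}{7}\right) + 3 \left(-4\right) \left(-2\right)\right) 79 = \left(\left(\frac{8}{7} + \frac{1}{7} \cdot 9\right) - -24\right) 79 = \left(\left(\frac{8}{7} + \frac{9}{7}\right) + 24\right) 79 = \left(\frac{17}{7} + 24\right) 79 = \frac{185}{7} \cdot 79 = \frac{14615}{7}$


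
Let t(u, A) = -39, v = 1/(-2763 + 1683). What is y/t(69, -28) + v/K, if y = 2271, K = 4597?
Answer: -3758323333/64541880 ≈ -58.231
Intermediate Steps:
v = -1/1080 (v = 1/(-1080) = -1/1080 ≈ -0.00092593)
y/t(69, -28) + v/K = 2271/(-39) - 1/1080/4597 = 2271*(-1/39) - 1/1080*1/4597 = -757/13 - 1/4964760 = -3758323333/64541880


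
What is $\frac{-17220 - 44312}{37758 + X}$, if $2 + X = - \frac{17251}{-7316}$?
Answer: $- \frac{450168112}{276240147} \approx -1.6296$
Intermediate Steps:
$X = \frac{2619}{7316}$ ($X = -2 - \frac{17251}{-7316} = -2 - - \frac{17251}{7316} = -2 + \frac{17251}{7316} = \frac{2619}{7316} \approx 0.35798$)
$\frac{-17220 - 44312}{37758 + X} = \frac{-17220 - 44312}{37758 + \frac{2619}{7316}} = - \frac{61532}{\frac{276240147}{7316}} = \left(-61532\right) \frac{7316}{276240147} = - \frac{450168112}{276240147}$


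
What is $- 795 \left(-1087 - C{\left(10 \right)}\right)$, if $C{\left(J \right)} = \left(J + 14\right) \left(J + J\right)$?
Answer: $1245765$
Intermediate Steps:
$C{\left(J \right)} = 2 J \left(14 + J\right)$ ($C{\left(J \right)} = \left(14 + J\right) 2 J = 2 J \left(14 + J\right)$)
$- 795 \left(-1087 - C{\left(10 \right)}\right) = - 795 \left(-1087 + \left(10 \cdot 0 - 2 \cdot 10 \left(14 + 10\right)\right)\right) = - 795 \left(-1087 + \left(0 - 2 \cdot 10 \cdot 24\right)\right) = - 795 \left(-1087 + \left(0 - 480\right)\right) = - 795 \left(-1087 - 480\right) = \left(-795\right) \left(-1567\right) = 1245765$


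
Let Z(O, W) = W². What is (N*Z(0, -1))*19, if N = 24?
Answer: 456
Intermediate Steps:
(N*Z(0, -1))*19 = (24*(-1)²)*19 = (24*1)*19 = 24*19 = 456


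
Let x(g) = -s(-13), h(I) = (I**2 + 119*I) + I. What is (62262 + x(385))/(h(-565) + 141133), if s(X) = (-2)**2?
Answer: 31129/196279 ≈ 0.15860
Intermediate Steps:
s(X) = 4
h(I) = I**2 + 120*I
x(g) = -4 (x(g) = -1*4 = -4)
(62262 + x(385))/(h(-565) + 141133) = (62262 - 4)/(-565*(120 - 565) + 141133) = 62258/(-565*(-445) + 141133) = 62258/(251425 + 141133) = 62258/392558 = 62258*(1/392558) = 31129/196279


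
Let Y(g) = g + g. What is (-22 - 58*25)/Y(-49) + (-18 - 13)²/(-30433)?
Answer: 22351599/1491217 ≈ 14.989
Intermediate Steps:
Y(g) = 2*g
(-22 - 58*25)/Y(-49) + (-18 - 13)²/(-30433) = (-22 - 58*25)/((2*(-49))) + (-18 - 13)²/(-30433) = (-22 - 1450)/(-98) + (-31)²*(-1/30433) = -1472*(-1/98) + 961*(-1/30433) = 736/49 - 961/30433 = 22351599/1491217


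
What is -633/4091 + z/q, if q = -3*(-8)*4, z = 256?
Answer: 30829/12273 ≈ 2.5119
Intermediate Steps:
q = 96 (q = 24*4 = 96)
-633/4091 + z/q = -633/4091 + 256/96 = -633*1/4091 + 256*(1/96) = -633/4091 + 8/3 = 30829/12273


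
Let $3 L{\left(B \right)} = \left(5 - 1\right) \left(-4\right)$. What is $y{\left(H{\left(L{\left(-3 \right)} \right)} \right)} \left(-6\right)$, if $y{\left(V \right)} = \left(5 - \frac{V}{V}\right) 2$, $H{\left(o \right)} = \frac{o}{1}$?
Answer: $-48$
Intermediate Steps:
$L{\left(B \right)} = - \frac{16}{3}$ ($L{\left(B \right)} = \frac{\left(5 - 1\right) \left(-4\right)}{3} = \frac{4 \left(-4\right)}{3} = \frac{1}{3} \left(-16\right) = - \frac{16}{3}$)
$H{\left(o \right)} = o$ ($H{\left(o \right)} = o 1 = o$)
$y{\left(V \right)} = 8$ ($y{\left(V \right)} = \left(5 - 1\right) 2 = 4 \cdot 2 = 8$)
$y{\left(H{\left(L{\left(-3 \right)} \right)} \right)} \left(-6\right) = 8 \left(-6\right) = -48$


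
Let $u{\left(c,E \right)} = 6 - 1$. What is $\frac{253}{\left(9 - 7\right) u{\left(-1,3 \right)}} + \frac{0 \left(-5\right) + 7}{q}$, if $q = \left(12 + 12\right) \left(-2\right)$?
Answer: $\frac{6037}{240} \approx 25.154$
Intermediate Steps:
$u{\left(c,E \right)} = 5$
$q = -48$ ($q = 24 \left(-2\right) = -48$)
$\frac{253}{\left(9 - 7\right) u{\left(-1,3 \right)}} + \frac{0 \left(-5\right) + 7}{q} = \frac{253}{\left(9 - 7\right) 5} + \frac{0 \left(-5\right) + 7}{-48} = \frac{253}{2 \cdot 5} + \left(0 + 7\right) \left(- \frac{1}{48}\right) = \frac{253}{10} + 7 \left(- \frac{1}{48}\right) = 253 \cdot \frac{1}{10} - \frac{7}{48} = \frac{253}{10} - \frac{7}{48} = \frac{6037}{240}$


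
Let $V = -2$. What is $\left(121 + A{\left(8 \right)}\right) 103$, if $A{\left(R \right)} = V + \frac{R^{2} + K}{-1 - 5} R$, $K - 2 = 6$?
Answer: $2369$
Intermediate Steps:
$K = 8$ ($K = 2 + 6 = 8$)
$A{\left(R \right)} = -2 + R \left(- \frac{4}{3} - \frac{R^{2}}{6}\right)$ ($A{\left(R \right)} = -2 + \frac{R^{2} + 8}{-1 - 5} R = -2 + \frac{8 + R^{2}}{-6} R = -2 + \left(8 + R^{2}\right) \left(- \frac{1}{6}\right) R = -2 + \left(- \frac{4}{3} - \frac{R^{2}}{6}\right) R = -2 + R \left(- \frac{4}{3} - \frac{R^{2}}{6}\right)$)
$\left(121 + A{\left(8 \right)}\right) 103 = \left(121 - \left(\frac{38}{3} + \frac{256}{3}\right)\right) 103 = \left(121 - 98\right) 103 = 23 \cdot 103 = 2369$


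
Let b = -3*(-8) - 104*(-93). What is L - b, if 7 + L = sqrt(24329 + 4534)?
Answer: -9703 + 3*sqrt(3207) ≈ -9533.1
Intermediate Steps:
b = 9696 (b = 24 + 9672 = 9696)
L = -7 + 3*sqrt(3207) (L = -7 + sqrt(24329 + 4534) = -7 + sqrt(28863) = -7 + 3*sqrt(3207) ≈ 162.89)
L - b = (-7 + 3*sqrt(3207)) - 1*9696 = (-7 + 3*sqrt(3207)) - 9696 = -9703 + 3*sqrt(3207)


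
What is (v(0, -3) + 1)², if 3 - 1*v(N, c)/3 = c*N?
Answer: 100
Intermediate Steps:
v(N, c) = 9 - 3*N*c (v(N, c) = 9 - 3*c*N = 9 - 3*N*c)
(v(0, -3) + 1)² = ((9 - 3*0*(-3)) + 1)² = ((9 + 0) + 1)² = (9 + 1)² = 10² = 100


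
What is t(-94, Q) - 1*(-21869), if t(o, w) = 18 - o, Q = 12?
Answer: 21981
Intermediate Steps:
t(-94, Q) - 1*(-21869) = (18 - 1*(-94)) - 1*(-21869) = (18 + 94) + 21869 = 112 + 21869 = 21981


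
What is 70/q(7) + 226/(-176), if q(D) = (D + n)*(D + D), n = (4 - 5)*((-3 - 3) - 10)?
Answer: -2159/2024 ≈ -1.0667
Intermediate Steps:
n = 16 (n = -(-6 - 10) = -1*(-16) = 16)
q(D) = 2*D*(16 + D) (q(D) = (D + 16)*(D + D) = (16 + D)*(2*D) = 2*D*(16 + D))
70/q(7) + 226/(-176) = 70/((2*7*(16 + 7))) + 226/(-176) = 70/((2*7*23)) + 226*(-1/176) = 70/322 - 113/88 = 70*(1/322) - 113/88 = 5/23 - 113/88 = -2159/2024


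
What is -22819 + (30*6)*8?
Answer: -21379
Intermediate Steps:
-22819 + (30*6)*8 = -22819 + 180*8 = -22819 + 1440 = -21379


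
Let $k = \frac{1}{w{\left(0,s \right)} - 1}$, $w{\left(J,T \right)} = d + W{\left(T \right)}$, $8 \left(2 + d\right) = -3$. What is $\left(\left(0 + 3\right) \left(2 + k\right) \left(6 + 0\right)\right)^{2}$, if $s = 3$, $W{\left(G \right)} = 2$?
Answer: $\frac{63504}{121} \approx 524.83$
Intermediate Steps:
$d = - \frac{19}{8}$ ($d = -2 + \frac{1}{8} \left(-3\right) = -2 - \frac{3}{8} = - \frac{19}{8} \approx -2.375$)
$w{\left(J,T \right)} = - \frac{3}{8}$ ($w{\left(J,T \right)} = - \frac{19}{8} + 2 = - \frac{3}{8}$)
$k = - \frac{8}{11}$ ($k = \frac{1}{- \frac{3}{8} - 1} = \frac{1}{- \frac{11}{8}} = - \frac{8}{11} \approx -0.72727$)
$\left(\left(0 + 3\right) \left(2 + k\right) \left(6 + 0\right)\right)^{2} = \left(\left(0 + 3\right) \left(2 - \frac{8}{11}\right) \left(6 + 0\right)\right)^{2} = \left(3 \cdot \frac{14}{11} \cdot 6\right)^{2} = \left(3 \cdot \frac{84}{11}\right)^{2} = \left(\frac{252}{11}\right)^{2} = \frac{63504}{121}$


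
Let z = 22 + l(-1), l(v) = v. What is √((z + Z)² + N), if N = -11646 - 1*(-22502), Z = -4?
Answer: √11145 ≈ 105.57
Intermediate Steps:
N = 10856 (N = -11646 + 22502 = 10856)
z = 21 (z = 22 - 1 = 21)
√((z + Z)² + N) = √((21 - 4)² + 10856) = √(17² + 10856) = √(289 + 10856) = √11145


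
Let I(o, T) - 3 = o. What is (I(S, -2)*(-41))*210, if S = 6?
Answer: -77490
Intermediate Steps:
I(o, T) = 3 + o
(I(S, -2)*(-41))*210 = ((3 + 6)*(-41))*210 = (9*(-41))*210 = -369*210 = -77490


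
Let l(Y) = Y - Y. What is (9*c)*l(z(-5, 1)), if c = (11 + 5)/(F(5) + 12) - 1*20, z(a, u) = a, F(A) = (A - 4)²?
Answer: 0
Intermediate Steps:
F(A) = (-4 + A)²
l(Y) = 0
c = -244/13 (c = (11 + 5)/((-4 + 5)² + 12) - 1*20 = 16/(1² + 12) - 20 = 16/(1 + 12) - 20 = 16/13 - 20 = -244/13 ≈ -18.769)
(9*c)*l(z(-5, 1)) = (9*(-244/13))*0 = -2196/13*0 = 0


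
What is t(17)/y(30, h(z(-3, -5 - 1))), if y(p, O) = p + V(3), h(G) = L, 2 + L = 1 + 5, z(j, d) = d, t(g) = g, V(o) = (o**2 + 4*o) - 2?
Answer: 17/49 ≈ 0.34694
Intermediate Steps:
V(o) = -2 + o**2 + 4*o
L = 4 (L = -2 + (1 + 5) = -2 + 6 = 4)
h(G) = 4
y(p, O) = 19 + p (y(p, O) = p + (-2 + 3**2 + 4*3) = p + (-2 + 9 + 12) = p + 19 = 19 + p)
t(17)/y(30, h(z(-3, -5 - 1))) = 17/(19 + 30) = 17/49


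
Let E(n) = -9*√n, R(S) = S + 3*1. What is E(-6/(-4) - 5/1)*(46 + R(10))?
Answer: -531*I*√14/2 ≈ -993.41*I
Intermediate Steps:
R(S) = 3 + S (R(S) = S + 3 = 3 + S)
E(-6/(-4) - 5/1)*(46 + R(10)) = (-9*√(-6/(-4) - 5/1))*(46 + (3 + 10)) = (-9*√(-6*(-¼) - 5*1))*(46 + 13) = -9*√(3/2 - 5)*59 = -9*I*√14/2*59 = -531*I*√14/2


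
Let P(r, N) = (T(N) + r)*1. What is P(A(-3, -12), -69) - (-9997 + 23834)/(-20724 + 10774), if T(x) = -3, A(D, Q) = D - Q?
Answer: 73537/9950 ≈ 7.3907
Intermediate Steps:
P(r, N) = -3 + r (P(r, N) = (-3 + r)*1 = -3 + r)
P(A(-3, -12), -69) - (-9997 + 23834)/(-20724 + 10774) = (-3 + (-3 - 1*(-12))) - (-9997 + 23834)/(-20724 + 10774) = (-3 + (-3 + 12)) - 13837/(-9950) = (-3 + 9) - 13837*(-1)/9950 = 6 - 1*(-13837/9950) = 6 + 13837/9950 = 73537/9950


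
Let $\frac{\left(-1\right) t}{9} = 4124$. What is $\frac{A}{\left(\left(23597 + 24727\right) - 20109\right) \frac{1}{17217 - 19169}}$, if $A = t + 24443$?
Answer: $\frac{1301984}{1485} \approx 876.76$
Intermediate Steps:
$t = -37116$ ($t = \left(-9\right) 4124 = -37116$)
$A = -12673$ ($A = -37116 + 24443 = -12673$)
$\frac{A}{\left(\left(23597 + 24727\right) - 20109\right) \frac{1}{17217 - 19169}} = - \frac{12673}{\left(\left(23597 + 24727\right) - 20109\right) \frac{1}{17217 - 19169}} = - \frac{12673}{\left(48324 - 20109\right) \frac{1}{-1952}} = - \frac{12673}{28215 \left(- \frac{1}{1952}\right)} = - \frac{12673}{- \frac{28215}{1952}} = \left(-12673\right) \left(- \frac{1952}{28215}\right) = \frac{1301984}{1485}$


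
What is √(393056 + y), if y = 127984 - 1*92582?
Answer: √428458 ≈ 654.57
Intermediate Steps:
y = 35402 (y = 127984 - 92582 = 35402)
√(393056 + y) = √(393056 + 35402) = √428458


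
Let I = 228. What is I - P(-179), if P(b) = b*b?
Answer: -31813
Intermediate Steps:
P(b) = b²
I - P(-179) = 228 - 1*(-179)² = 228 - 1*32041 = 228 - 32041 = -31813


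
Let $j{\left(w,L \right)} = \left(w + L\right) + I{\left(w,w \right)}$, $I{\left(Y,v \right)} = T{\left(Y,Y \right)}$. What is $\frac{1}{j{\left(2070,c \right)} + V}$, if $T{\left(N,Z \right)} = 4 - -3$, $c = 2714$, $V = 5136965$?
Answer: $\frac{1}{5141756} \approx 1.9449 \cdot 10^{-7}$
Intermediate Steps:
$T{\left(N,Z \right)} = 7$ ($T{\left(N,Z \right)} = 4 + 3 = 7$)
$I{\left(Y,v \right)} = 7$
$j{\left(w,L \right)} = 7 + L + w$ ($j{\left(w,L \right)} = \left(w + L\right) + 7 = \left(L + w\right) + 7 = 7 + L + w$)
$\frac{1}{j{\left(2070,c \right)} + V} = \frac{1}{\left(7 + 2714 + 2070\right) + 5136965} = \frac{1}{4791 + 5136965} = \frac{1}{5141756}$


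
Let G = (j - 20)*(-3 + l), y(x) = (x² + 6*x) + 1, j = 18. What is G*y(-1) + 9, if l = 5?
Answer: 25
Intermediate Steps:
y(x) = 1 + x² + 6*x
G = -4 (G = (18 - 20)*(-3 + 5) = -2*2 = -4)
G*y(-1) + 9 = -4*(1 + (-1)² + 6*(-1)) + 9 = -4*(1 + 1 - 6) + 9 = -4*(-4) + 9 = 16 + 9 = 25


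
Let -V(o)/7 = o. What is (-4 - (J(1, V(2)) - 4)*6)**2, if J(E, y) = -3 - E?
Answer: 1936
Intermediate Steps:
V(o) = -7*o
(-4 - (J(1, V(2)) - 4)*6)**2 = (-4 - ((-3 - 1*1) - 4)*6)**2 = (-4 - ((-3 - 1) - 4)*6)**2 = (-4 - (-4 - 4)*6)**2 = (-4 - 1*(-8)*6)**2 = (-4 + 8*6)**2 = (-4 + 48)**2 = 44**2 = 1936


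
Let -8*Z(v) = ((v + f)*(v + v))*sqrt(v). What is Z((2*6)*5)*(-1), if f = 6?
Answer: 1980*sqrt(15) ≈ 7668.5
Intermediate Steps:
Z(v) = -v**(3/2)*(6 + v)/4 (Z(v) = -(v + 6)*(v + v)*sqrt(v)/8 = -(6 + v)*(2*v)*sqrt(v)/8 = -2*v*(6 + v)*sqrt(v)/8 = -v**(3/2)*(6 + v)/4)
Z((2*6)*5)*(-1) = (((2*6)*5)**(3/2)*(-6 - 2*6*5)/4)*(-1) = ((12*5)**(3/2)*(-6 - 12*5)/4)*(-1) = (60**(3/2)*(-6 - 1*60)/4)*(-1) = ((120*sqrt(15))*(-6 - 60)/4)*(-1) = ((1/4)*(120*sqrt(15))*(-66))*(-1) = -1980*sqrt(15)*(-1) = 1980*sqrt(15)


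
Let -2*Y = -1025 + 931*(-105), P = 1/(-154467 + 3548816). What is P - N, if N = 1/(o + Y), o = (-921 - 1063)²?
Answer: 84471/1932667644922 ≈ 4.3707e-8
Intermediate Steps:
P = 1/3394349 ≈ 2.9461e-7
o = 3936256 (o = (-1984)² = 3936256)
Y = 49390 (Y = -(-1025 + 931*(-105))/2 = -(-1025 - 97755)/2 = -½*(-98780) = 49390)
N = 1/3985646 (N = 1/(3936256 + 49390) = 1/3985646 ≈ 2.5090e-7)
P - N = 1/3394349 - 1*1/3985646 = 1/3394349 - 1/3985646 = 84471/1932667644922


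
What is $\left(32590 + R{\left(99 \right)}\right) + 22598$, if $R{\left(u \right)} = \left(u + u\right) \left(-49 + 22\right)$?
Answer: $49842$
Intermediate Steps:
$R{\left(u \right)} = - 54 u$ ($R{\left(u \right)} = 2 u \left(-27\right) = - 54 u$)
$\left(32590 + R{\left(99 \right)}\right) + 22598 = \left(32590 - 5346\right) + 22598 = 27244 + 22598 = 49842$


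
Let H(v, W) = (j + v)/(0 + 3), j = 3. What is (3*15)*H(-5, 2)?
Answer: -30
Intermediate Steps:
H(v, W) = 1 + v/3 (H(v, W) = (3 + v)/(0 + 3) = (3 + v)/3 = (3 + v)*(⅓) = 1 + v/3)
(3*15)*H(-5, 2) = (3*15)*(1 + (⅓)*(-5)) = 45*(1 - 5/3) = 45*(-⅔) = -30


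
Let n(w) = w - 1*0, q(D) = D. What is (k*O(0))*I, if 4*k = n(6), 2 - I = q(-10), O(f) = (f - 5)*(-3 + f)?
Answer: 270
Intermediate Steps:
n(w) = w (n(w) = w + 0 = w)
O(f) = (-5 + f)*(-3 + f)
I = 12 (I = 2 - 1*(-10) = 2 + 10 = 12)
k = 3/2 (k = (1/4)*6 = 3/2 ≈ 1.5000)
(k*O(0))*I = (3*(15 + 0**2 - 8*0)/2)*12 = (3*(15 + 0 + 0)/2)*12 = ((3/2)*15)*12 = (45/2)*12 = 270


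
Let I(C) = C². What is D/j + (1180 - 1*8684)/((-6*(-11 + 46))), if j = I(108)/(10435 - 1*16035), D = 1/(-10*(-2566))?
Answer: 334216193/9353070 ≈ 35.733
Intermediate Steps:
D = 1/25660 ≈ 3.8971e-5
j = -729/350 (j = 108²/(10435 - 1*16035) = 11664/(10435 - 16035) = 11664/(-5600) = 11664*(-1/5600) = -729/350 ≈ -2.0829)
D/j + (1180 - 1*8684)/((-6*(-11 + 46))) = 1/(25660*(-729/350)) + (1180 - 1*8684)/((-6*(-11 + 46))) = (1/25660)*(-350/729) + (1180 - 8684)/((-6*35)) = -35/1870614 - 7504/(-210) = -35/1870614 - 7504*(-1/210) = -35/1870614 + 536/15 = 334216193/9353070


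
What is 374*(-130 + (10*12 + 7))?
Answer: -1122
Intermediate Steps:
374*(-130 + (10*12 + 7)) = 374*(-130 + (120 + 7)) = 374*(-130 + 127) = 374*(-3) = -1122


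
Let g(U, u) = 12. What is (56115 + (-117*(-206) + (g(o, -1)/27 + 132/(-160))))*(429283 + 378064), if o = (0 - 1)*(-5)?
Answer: 23314552941101/360 ≈ 6.4763e+10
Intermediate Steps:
o = 5 (o = -1*(-5) = 5)
(56115 + (-117*(-206) + (g(o, -1)/27 + 132/(-160))))*(429283 + 378064) = (56115 + (-117*(-206) + (12/27 + 132/(-160))))*(429283 + 378064) = (56115 + (24102 + (12*(1/27) + 132*(-1/160))))*807347 = (56115 + (24102 + (4/9 - 33/40)))*807347 = (56115 + (24102 - 137/360))*807347 = (56115 + 8676583/360)*807347 = (28877983/360)*807347 = 23314552941101/360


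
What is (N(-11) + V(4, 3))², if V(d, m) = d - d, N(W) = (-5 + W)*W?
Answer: 30976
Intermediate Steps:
N(W) = W*(-5 + W)
V(d, m) = 0
(N(-11) + V(4, 3))² = (-11*(-5 - 11) + 0)² = (-11*(-16) + 0)² = (176 + 0)² = 176² = 30976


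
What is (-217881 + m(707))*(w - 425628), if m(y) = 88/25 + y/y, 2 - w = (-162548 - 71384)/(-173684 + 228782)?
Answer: 63867514507549696/688725 ≈ 9.2733e+10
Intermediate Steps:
w = 172064/27549 (w = 2 - (-162548 - 71384)/(-173684 + 228782) = 2 - (-233932)/55098 = 2 - 1*(-116966/27549) = 2 + 116966/27549 = 172064/27549 ≈ 6.2457)
m(y) = 113/25 (m(y) = 88*(1/25) + 1 = 88/25 + 1 = 113/25)
(-217881 + m(707))*(w - 425628) = (-217881 + 113/25)*(172064/27549 - 425628) = -5446912/25*(-11725453708/27549) = 63867514507549696/688725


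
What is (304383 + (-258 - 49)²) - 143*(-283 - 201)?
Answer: 467844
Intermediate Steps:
(304383 + (-258 - 49)²) - 143*(-283 - 201) = (304383 + (-307)²) - 143*(-484) = (304383 + 94249) + 69212 = 398632 + 69212 = 467844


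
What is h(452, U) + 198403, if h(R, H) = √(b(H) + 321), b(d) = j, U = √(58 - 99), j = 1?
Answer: 198403 + √322 ≈ 1.9842e+5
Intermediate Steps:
U = I*√41 (U = √(-41) = I*√41 ≈ 6.4031*I)
b(d) = 1
h(R, H) = √322 (h(R, H) = √(1 + 321) = √322)
h(452, U) + 198403 = √322 + 198403 = 198403 + √322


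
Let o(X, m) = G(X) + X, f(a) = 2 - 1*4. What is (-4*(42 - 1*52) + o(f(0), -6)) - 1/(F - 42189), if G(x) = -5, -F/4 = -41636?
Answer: 4103714/124355 ≈ 33.000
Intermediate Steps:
F = 166544 (F = -4*(-41636) = 166544)
f(a) = -2 (f(a) = 2 - 4 = -2)
o(X, m) = -5 + X
(-4*(42 - 1*52) + o(f(0), -6)) - 1/(F - 42189) = (-4*(42 - 1*52) + (-5 - 2)) - 1/(166544 - 42189) = (-4*(42 - 52) - 7) - 1/124355 = (-4*(-10) - 7) - 1*1/124355 = (40 - 7) - 1/124355 = 33 - 1/124355 = 4103714/124355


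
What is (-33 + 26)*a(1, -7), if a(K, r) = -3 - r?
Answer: -28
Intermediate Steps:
(-33 + 26)*a(1, -7) = (-33 + 26)*(-3 - 1*(-7)) = -7*(-3 + 7) = -7*4 = -28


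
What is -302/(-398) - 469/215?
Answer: -60866/42785 ≈ -1.4226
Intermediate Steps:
-302/(-398) - 469/215 = -302*(-1/398) - 469*1/215 = 151/199 - 469/215 = -60866/42785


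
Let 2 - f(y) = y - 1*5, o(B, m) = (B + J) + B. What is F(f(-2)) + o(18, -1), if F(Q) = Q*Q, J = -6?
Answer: 111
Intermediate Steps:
o(B, m) = -6 + 2*B (o(B, m) = (B - 6) + B = (-6 + B) + B = -6 + 2*B)
f(y) = 7 - y (f(y) = 2 - (y - 1*5) = 2 - (y - 5) = 2 - (-5 + y) = 2 + (5 - y) = 7 - y)
F(Q) = Q²
F(f(-2)) + o(18, -1) = (7 - 1*(-2))² + (-6 + 2*18) = (7 + 2)² + (-6 + 36) = 9² + 30 = 81 + 30 = 111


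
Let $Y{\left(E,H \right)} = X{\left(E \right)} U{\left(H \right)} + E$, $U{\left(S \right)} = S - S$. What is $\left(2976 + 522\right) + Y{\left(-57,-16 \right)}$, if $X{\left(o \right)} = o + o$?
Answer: $3441$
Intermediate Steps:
$X{\left(o \right)} = 2 o$
$U{\left(S \right)} = 0$
$Y{\left(E,H \right)} = E$ ($Y{\left(E,H \right)} = 2 E 0 + E = 0 + E = E$)
$\left(2976 + 522\right) + Y{\left(-57,-16 \right)} = \left(2976 + 522\right) - 57 = 3498 - 57 = 3441$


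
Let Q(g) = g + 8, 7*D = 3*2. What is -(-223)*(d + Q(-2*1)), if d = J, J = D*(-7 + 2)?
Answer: 2676/7 ≈ 382.29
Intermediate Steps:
D = 6/7 (D = (3*2)/7 = (⅐)*6 = 6/7 ≈ 0.85714)
J = -30/7 (J = 6*(-7 + 2)/7 = (6/7)*(-5) = -30/7 ≈ -4.2857)
d = -30/7 ≈ -4.2857
Q(g) = 8 + g
-(-223)*(d + Q(-2*1)) = -(-223)*(-30/7 + (8 - 2*1)) = -(-223)*(-30/7 + (8 - 2)) = -(-223)*(-30/7 + 6) = -(-223)*12/7 = -1*(-2676/7) = 2676/7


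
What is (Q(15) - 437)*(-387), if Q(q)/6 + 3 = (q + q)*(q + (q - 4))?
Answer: -1635075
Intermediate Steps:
Q(q) = -18 + 12*q*(-4 + 2*q) (Q(q) = -18 + 6*((q + q)*(q + (q - 4))) = -18 + 6*((2*q)*(q + (-4 + q))) = -18 + 6*((2*q)*(-4 + 2*q)) = -18 + 6*(2*q*(-4 + 2*q)) = -18 + 12*q*(-4 + 2*q))
(Q(15) - 437)*(-387) = ((-18 - 48*15 + 24*15²) - 437)*(-387) = ((-18 - 720 + 24*225) - 437)*(-387) = ((-18 - 720 + 5400) - 437)*(-387) = (4662 - 437)*(-387) = 4225*(-387) = -1635075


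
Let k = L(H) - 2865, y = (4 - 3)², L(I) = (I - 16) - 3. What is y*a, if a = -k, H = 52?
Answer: 2832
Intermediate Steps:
L(I) = -19 + I (L(I) = (-16 + I) - 3 = -19 + I)
y = 1 (y = 1² = 1)
k = -2832 (k = (-19 + 52) - 2865 = 33 - 2865 = -2832)
a = 2832 (a = -1*(-2832) = 2832)
y*a = 1*2832 = 2832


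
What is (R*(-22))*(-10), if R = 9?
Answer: 1980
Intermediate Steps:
(R*(-22))*(-10) = (9*(-22))*(-10) = -198*(-10) = 1980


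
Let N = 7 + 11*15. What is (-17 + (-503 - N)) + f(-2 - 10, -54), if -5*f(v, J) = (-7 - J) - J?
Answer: -3561/5 ≈ -712.20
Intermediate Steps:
N = 172 (N = 7 + 165 = 172)
f(v, J) = 7/5 + 2*J/5 (f(v, J) = -((-7 - J) - J)/5 = -(-7 - 2*J)/5 = 7/5 + 2*J/5)
(-17 + (-503 - N)) + f(-2 - 10, -54) = (-17 + (-503 - 1*172)) + (7/5 + (⅖)*(-54)) = (-17 + (-503 - 172)) + (7/5 - 108/5) = (-17 - 675) - 101/5 = -692 - 101/5 = -3561/5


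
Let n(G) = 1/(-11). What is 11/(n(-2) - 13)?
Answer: -121/144 ≈ -0.84028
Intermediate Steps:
n(G) = -1/11
11/(n(-2) - 13) = 11/(-1/11 - 13) = 11/(-144/11) = 11*(-11/144) = -121/144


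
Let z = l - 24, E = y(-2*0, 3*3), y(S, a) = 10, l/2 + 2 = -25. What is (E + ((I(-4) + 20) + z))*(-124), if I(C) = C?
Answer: 6448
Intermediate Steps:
l = -54 (l = -4 + 2*(-25) = -4 - 50 = -54)
E = 10
z = -78 (z = -54 - 24 = -78)
(E + ((I(-4) + 20) + z))*(-124) = (10 + ((-4 + 20) - 78))*(-124) = (10 + (16 - 78))*(-124) = (10 - 62)*(-124) = -52*(-124) = 6448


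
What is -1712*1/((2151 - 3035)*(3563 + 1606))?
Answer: 428/1142349 ≈ 0.00037467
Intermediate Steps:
-1712*1/((2151 - 3035)*(3563 + 1606)) = -1712/((-884*5169)) = -1712/(-4569396) = -1712*(-1/4569396) = 428/1142349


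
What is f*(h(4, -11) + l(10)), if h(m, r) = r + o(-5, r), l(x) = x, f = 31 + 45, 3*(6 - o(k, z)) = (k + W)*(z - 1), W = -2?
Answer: -1748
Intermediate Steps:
o(k, z) = 6 - (-1 + z)*(-2 + k)/3 (o(k, z) = 6 - (k - 2)*(z - 1)/3 = 6 - (-2 + k)*(-1 + z)/3 = 6 - (-1 + z)*(-2 + k)/3)
f = 76
h(m, r) = 11/3 + 10*r/3 (h(m, r) = r + (16/3 + (1/3)*(-5) + 2*r/3 - 1/3*(-5)*r) = r + (16/3 - 5/3 + 2*r/3 + 5*r/3) = r + (11/3 + 7*r/3) = 11/3 + 10*r/3)
f*(h(4, -11) + l(10)) = 76*((11/3 + (10/3)*(-11)) + 10) = 76*((11/3 - 110/3) + 10) = 76*(-33 + 10) = 76*(-23) = -1748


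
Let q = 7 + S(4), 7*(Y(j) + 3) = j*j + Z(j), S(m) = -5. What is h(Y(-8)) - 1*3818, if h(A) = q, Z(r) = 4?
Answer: -3816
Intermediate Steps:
Y(j) = -17/7 + j**2/7 (Y(j) = -3 + (j*j + 4)/7 = -3 + (j**2 + 4)/7 = -3 + (4 + j**2)/7 = -3 + (4/7 + j**2/7) = -17/7 + j**2/7)
q = 2 (q = 7 - 5 = 2)
h(A) = 2
h(Y(-8)) - 1*3818 = 2 - 1*3818 = 2 - 3818 = -3816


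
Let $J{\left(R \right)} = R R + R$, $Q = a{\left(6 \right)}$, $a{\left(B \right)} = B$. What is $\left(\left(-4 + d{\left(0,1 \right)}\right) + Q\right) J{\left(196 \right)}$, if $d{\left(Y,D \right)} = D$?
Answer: $115836$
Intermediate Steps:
$Q = 6$
$J{\left(R \right)} = R + R^{2}$ ($J{\left(R \right)} = R^{2} + R = R + R^{2}$)
$\left(\left(-4 + d{\left(0,1 \right)}\right) + Q\right) J{\left(196 \right)} = \left(\left(-4 + 1\right) + 6\right) 196 \left(1 + 196\right) = \left(-3 + 6\right) 196 \cdot 197 = 3 \cdot 38612 = 115836$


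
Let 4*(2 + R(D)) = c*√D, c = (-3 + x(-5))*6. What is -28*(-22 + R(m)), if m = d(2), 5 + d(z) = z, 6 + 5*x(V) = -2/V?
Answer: 672 + 4326*I*√3/25 ≈ 672.0 + 299.71*I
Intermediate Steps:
x(V) = -6/5 - 2/(5*V) (x(V) = -6/5 + (-2/V)/5 = -6/5 - 2/(5*V))
d(z) = -5 + z
c = -618/25 (c = (-3 + (⅖)*(-1 - 3*(-5))/(-5))*6 = (-3 + (⅖)*(-⅕)*(-1 + 15))*6 = (-3 + (⅖)*(-⅕)*14)*6 = (-3 - 28/25)*6 = -103/25*6 = -618/25 ≈ -24.720)
m = -3 (m = -5 + 2 = -3)
R(D) = -2 - 309*√D/50 (R(D) = -2 + (-618*√D/25)/4 = -2 - 309*√D/50)
-28*(-22 + R(m)) = -28*(-22 + (-2 - 309*I*√3/50)) = -28*(-24 - 309*I*√3/50) = 672 + 4326*I*√3/25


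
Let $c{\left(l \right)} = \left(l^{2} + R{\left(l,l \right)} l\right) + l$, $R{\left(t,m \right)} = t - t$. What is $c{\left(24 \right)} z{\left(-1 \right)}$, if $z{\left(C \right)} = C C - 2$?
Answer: $-600$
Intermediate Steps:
$R{\left(t,m \right)} = 0$
$z{\left(C \right)} = -2 + C^{2}$ ($z{\left(C \right)} = C^{2} - 2 = -2 + C^{2}$)
$c{\left(l \right)} = l + l^{2}$ ($c{\left(l \right)} = \left(l^{2} + 0 l\right) + l = \left(l^{2} + 0\right) + l = l^{2} + l = l + l^{2}$)
$c{\left(24 \right)} z{\left(-1 \right)} = 24 \left(1 + 24\right) \left(-2 + \left(-1\right)^{2}\right) = 24 \cdot 25 \left(-2 + 1\right) = 600 \left(-1\right) = -600$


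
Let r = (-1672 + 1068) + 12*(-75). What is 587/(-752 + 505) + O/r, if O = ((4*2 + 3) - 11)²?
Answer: -587/247 ≈ -2.3765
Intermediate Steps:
O = 0 (O = ((8 + 3) - 11)² = (11 - 11)² = 0² = 0)
r = -1504 (r = -604 - 900 = -1504)
587/(-752 + 505) + O/r = 587/(-752 + 505) + 0/(-1504) = 587/(-247) + 0*(-1/1504) = 587*(-1/247) + 0 = -587/247 + 0 = -587/247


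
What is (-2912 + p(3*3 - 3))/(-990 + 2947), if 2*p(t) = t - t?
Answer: -2912/1957 ≈ -1.4880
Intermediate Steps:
p(t) = 0 (p(t) = (t - t)/2 = (½)*0 = 0)
(-2912 + p(3*3 - 3))/(-990 + 2947) = (-2912 + 0)/(-990 + 2947) = -2912/1957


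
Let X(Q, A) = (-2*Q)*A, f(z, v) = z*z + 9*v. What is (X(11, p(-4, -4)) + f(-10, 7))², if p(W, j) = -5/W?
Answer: 73441/4 ≈ 18360.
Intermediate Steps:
f(z, v) = z² + 9*v
X(Q, A) = -2*A*Q
(X(11, p(-4, -4)) + f(-10, 7))² = (-2*(-5/(-4))*11 + ((-10)² + 9*7))² = (-2*(-5*(-¼))*11 + (100 + 63))² = (-2*5/4*11 + 163)² = (-55/2 + 163)² = (271/2)² = 73441/4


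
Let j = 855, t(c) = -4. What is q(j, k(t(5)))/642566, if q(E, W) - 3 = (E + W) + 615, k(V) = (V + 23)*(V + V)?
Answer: 1321/642566 ≈ 0.0020558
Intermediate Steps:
k(V) = 2*V*(23 + V) (k(V) = (23 + V)*(2*V) = 2*V*(23 + V))
q(E, W) = 618 + E + W (q(E, W) = 3 + ((E + W) + 615) = 3 + (615 + E + W) = 618 + E + W)
q(j, k(t(5)))/642566 = (618 + 855 + 2*(-4)*(23 - 4))/642566 = (618 + 855 + 2*(-4)*19)*(1/642566) = (618 + 855 - 152)*(1/642566) = 1321*(1/642566) = 1321/642566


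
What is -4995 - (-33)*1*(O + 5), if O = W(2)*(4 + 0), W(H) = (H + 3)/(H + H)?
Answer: -4665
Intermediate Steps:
W(H) = (3 + H)/(2*H) (W(H) = (3 + H)/((2*H)) = (3 + H)*(1/(2*H)) = (3 + H)/(2*H))
O = 5 (O = ((½)*(3 + 2)/2)*(4 + 0) = ((½)*(½)*5)*4 = (5/4)*4 = 5)
-4995 - (-33)*1*(O + 5) = -4995 - (-33)*1*(5 + 5) = -4995 - (-33)*1*10 = -4995 - (-33)*10 = -4995 - 1*(-330) = -4995 + 330 = -4665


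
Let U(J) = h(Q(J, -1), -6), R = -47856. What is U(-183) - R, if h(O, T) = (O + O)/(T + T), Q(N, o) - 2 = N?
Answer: 287317/6 ≈ 47886.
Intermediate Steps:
Q(N, o) = 2 + N
h(O, T) = O/T (h(O, T) = (2*O)/((2*T)) = (2*O)*(1/(2*T)) = O/T)
U(J) = -⅓ - J/6 (U(J) = (2 + J)/(-6) = (2 + J)*(-⅙) = -⅓ - J/6)
U(-183) - R = (-⅓ - ⅙*(-183)) - 1*(-47856) = (-⅓ + 61/2) + 47856 = 181/6 + 47856 = 287317/6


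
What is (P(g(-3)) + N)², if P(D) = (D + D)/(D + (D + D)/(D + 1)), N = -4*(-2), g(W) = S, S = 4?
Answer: 4356/49 ≈ 88.898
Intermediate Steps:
g(W) = 4
N = 8
P(D) = 2*D/(D + 2*D/(1 + D)) (P(D) = (2*D)/(D + (2*D)/(1 + D)) = (2*D)/(D + 2*D/(1 + D)) = 2*D/(D + 2*D/(1 + D)))
(P(g(-3)) + N)² = (2*(1 + 4)/(3 + 4) + 8)² = (2*5/7 + 8)² = (2*(⅐)*5 + 8)² = (10/7 + 8)² = (66/7)² = 4356/49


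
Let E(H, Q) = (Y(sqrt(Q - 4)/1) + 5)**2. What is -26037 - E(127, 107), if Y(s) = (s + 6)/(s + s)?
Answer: -10739743/412 - 33*sqrt(103)/103 ≈ -26071.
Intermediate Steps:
Y(s) = (6 + s)/(2*s) (Y(s) = (6 + s)/((2*s)) = (6 + s)*(1/(2*s)) = (6 + s)/(2*s))
E(H, Q) = (5 + (6 + sqrt(-4 + Q))/(2*sqrt(-4 + Q)))**2 (E(H, Q) = ((6 + sqrt(Q - 4)/1)/(2*((sqrt(Q - 4)/1))) + 5)**2 = ((6 + sqrt(-4 + Q)*1)/(2*((sqrt(-4 + Q)*1))) + 5)**2 = ((6 + sqrt(-4 + Q))/(2*(sqrt(-4 + Q))) + 5)**2 = ((6 + sqrt(-4 + Q))/(2*sqrt(-4 + Q)) + 5)**2 = (5 + (6 + sqrt(-4 + Q))/(2*sqrt(-4 + Q)))**2)
-26037 - E(127, 107) = -26037 - (6 + 11*sqrt(-4 + 107))**2/(4*(-4 + 107)) = -26037 - (6 + 11*sqrt(103))**2/(4*103) = -26037 - (6 + 11*sqrt(103))**2/412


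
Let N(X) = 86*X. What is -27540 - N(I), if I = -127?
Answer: -16618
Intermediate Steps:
-27540 - N(I) = -27540 - 86*(-127) = -27540 - 1*(-10922) = -27540 + 10922 = -16618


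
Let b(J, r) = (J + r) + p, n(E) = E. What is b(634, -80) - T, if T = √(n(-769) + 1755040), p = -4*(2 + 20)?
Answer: 466 - 3*√194919 ≈ -858.49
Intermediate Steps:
p = -88 (p = -4*22 = -88)
b(J, r) = -88 + J + r (b(J, r) = (J + r) - 88 = -88 + J + r)
T = 3*√194919 (T = √(-769 + 1755040) = √1754271 = 3*√194919 ≈ 1324.5)
b(634, -80) - T = (-88 + 634 - 80) - 3*√194919 = 466 - 3*√194919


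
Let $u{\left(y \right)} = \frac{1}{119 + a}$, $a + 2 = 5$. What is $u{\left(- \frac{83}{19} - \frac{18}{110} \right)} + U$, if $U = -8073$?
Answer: $- \frac{984905}{122} \approx -8073.0$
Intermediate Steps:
$a = 3$ ($a = -2 + 5 = 3$)
$u{\left(y \right)} = \frac{1}{122}$ ($u{\left(y \right)} = \frac{1}{119 + 3} = \frac{1}{122}$)
$u{\left(- \frac{83}{19} - \frac{18}{110} \right)} + U = \frac{1}{122} - 8073 = - \frac{984905}{122}$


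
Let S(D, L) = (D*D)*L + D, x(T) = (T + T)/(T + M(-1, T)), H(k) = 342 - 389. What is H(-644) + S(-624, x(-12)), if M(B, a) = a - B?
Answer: 9329591/23 ≈ 4.0563e+5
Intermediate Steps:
H(k) = -47
x(T) = 2*T/(1 + 2*T) (x(T) = (T + T)/(T + (T - 1*(-1))) = (2*T)/(T + (T + 1)) = (2*T)/(T + (1 + T)) = (2*T)/(1 + 2*T) = 2*T/(1 + 2*T))
S(D, L) = D + L*D² (S(D, L) = D²*L + D = L*D² + D = D + L*D²)
H(-644) + S(-624, x(-12)) = -47 - 624*(1 - 1248*(-12)/(1 + 2*(-12))) = -47 - 624*(1 - 1248*(-12)/(1 - 24)) = -47 - 624*(1 - 1248*(-12)/(-23)) = -47 - 624*(1 - 1248*(-12)*(-1)/23) = -47 - 624*(1 - 624*24/23) = -47 - 624*(1 - 14976/23) = -47 - 624*(-14953/23) = -47 + 9330672/23 = 9329591/23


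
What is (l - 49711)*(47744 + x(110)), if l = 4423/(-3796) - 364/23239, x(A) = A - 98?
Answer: -52356958245998175/22053811 ≈ -2.3741e+9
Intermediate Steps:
x(A) = -98 + A
l = -104167841/88215244 (l = 4423*(-1/3796) - 364*1/23239 = -4423/3796 - 364/23239 = -104167841/88215244 ≈ -1.1808)
(l - 49711)*(47744 + x(110)) = (-104167841/88215244 - 49711)*(47744 + (-98 + 110)) = -4385372162325*(47744 + 12)/88215244 = -4385372162325/88215244*47756 = -52356958245998175/22053811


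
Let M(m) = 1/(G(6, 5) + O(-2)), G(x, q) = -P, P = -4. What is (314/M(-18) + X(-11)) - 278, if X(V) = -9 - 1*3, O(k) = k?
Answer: 338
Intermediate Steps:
X(V) = -12 (X(V) = -9 - 3 = -12)
G(x, q) = 4 (G(x, q) = -1*(-4) = 4)
M(m) = 1/2 (M(m) = 1/(4 - 2) = 1/2)
(314/M(-18) + X(-11)) - 278 = (314/(1/2) - 12) - 278 = (314*2 - 12) - 278 = (628 - 12) - 278 = 616 - 278 = 338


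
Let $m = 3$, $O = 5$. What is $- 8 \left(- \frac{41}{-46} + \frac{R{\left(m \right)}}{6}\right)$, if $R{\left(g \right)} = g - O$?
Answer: $- \frac{308}{69} \approx -4.4638$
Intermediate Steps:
$R{\left(g \right)} = -5 + g$ ($R{\left(g \right)} = g - 5 = -5 + g$)
$- 8 \left(- \frac{41}{-46} + \frac{R{\left(m \right)}}{6}\right) = - 8 \left(- \frac{41}{-46} + \frac{-5 + 3}{6}\right) = - 8 \left(\left(-41\right) \left(- \frac{1}{46}\right) - \frac{1}{3}\right) = - 8 \left(\frac{41}{46} - \frac{1}{3}\right) = \left(-8\right) \frac{77}{138} = - \frac{308}{69}$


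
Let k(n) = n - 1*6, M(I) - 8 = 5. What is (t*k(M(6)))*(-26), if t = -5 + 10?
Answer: -910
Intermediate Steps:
M(I) = 13 (M(I) = 8 + 5 = 13)
k(n) = -6 + n (k(n) = n - 6 = -6 + n)
t = 5
(t*k(M(6)))*(-26) = (5*(-6 + 13))*(-26) = (5*7)*(-26) = 35*(-26) = -910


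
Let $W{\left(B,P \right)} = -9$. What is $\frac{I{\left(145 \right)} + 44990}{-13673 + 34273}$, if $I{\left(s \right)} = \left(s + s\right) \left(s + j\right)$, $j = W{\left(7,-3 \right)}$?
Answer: $\frac{8443}{2060} \approx 4.0985$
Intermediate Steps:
$j = -9$
$I{\left(s \right)} = 2 s \left(-9 + s\right)$ ($I{\left(s \right)} = \left(s + s\right) \left(s - 9\right) = 2 s \left(-9 + s\right)$)
$\frac{I{\left(145 \right)} + 44990}{-13673 + 34273} = \frac{2 \cdot 145 \left(-9 + 145\right) + 44990}{-13673 + 34273} = \frac{2 \cdot 145 \cdot 136 + 44990}{20600} = \left(39440 + 44990\right) \frac{1}{20600} = 84430 \cdot \frac{1}{20600} = \frac{8443}{2060}$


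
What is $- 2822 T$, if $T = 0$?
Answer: $0$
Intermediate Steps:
$- 2822 T = \left(-2822\right) 0 = 0$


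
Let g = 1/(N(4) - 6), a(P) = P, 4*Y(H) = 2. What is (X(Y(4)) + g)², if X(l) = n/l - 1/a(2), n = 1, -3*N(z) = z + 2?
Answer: 121/64 ≈ 1.8906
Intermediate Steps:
Y(H) = ½ (Y(H) = (¼)*2 = ½)
N(z) = -⅔ - z/3 (N(z) = -(z + 2)/3 = -(2 + z)/3 = -⅔ - z/3)
X(l) = -½ + 1/l (X(l) = 1/l - 1/2 = 1/l - 1*½ = 1/l - ½ = -½ + 1/l)
g = -⅛ (g = 1/((-⅔ - ⅓*4) - 6) = 1/((-⅔ - 4/3) - 6) = 1/(-2 - 6) = 1/(-8) = -⅛ ≈ -0.12500)
(X(Y(4)) + g)² = ((2 - 1*½)/(2*(½)) - ⅛)² = ((½)*2*(2 - ½) - ⅛)² = ((½)*2*(3/2) - ⅛)² = (3/2 - ⅛)² = (11/8)² = 121/64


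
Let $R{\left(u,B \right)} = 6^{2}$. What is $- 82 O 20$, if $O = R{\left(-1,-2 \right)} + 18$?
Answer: $-88560$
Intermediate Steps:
$R{\left(u,B \right)} = 36$
$O = 54$ ($O = 36 + 18 = 54$)
$- 82 O 20 = \left(-82\right) 54 \cdot 20 = \left(-4428\right) 20 = -88560$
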